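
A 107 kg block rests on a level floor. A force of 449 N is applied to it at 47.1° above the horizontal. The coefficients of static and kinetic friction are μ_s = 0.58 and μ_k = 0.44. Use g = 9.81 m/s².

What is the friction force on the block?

N = m g − P sin α = 1050 − 449×sin 47.1° = 720.8 N.
Horizontally, friction must balance P cos α = 305.6 N.
The static-friction limit is μ_s N = 418 N.
305.6 ≤ 418 N → static; friction equals the required 306 N.

f ≈ 306 N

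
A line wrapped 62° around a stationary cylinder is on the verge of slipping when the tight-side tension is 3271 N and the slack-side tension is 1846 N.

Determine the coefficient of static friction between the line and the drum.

T₂/T₁ = e^{μβ} → μ = ln(T₂/T₁)/β.
β = 62° = 1.082 rad.
μ = ln(3271/1846)/1.082 = ln(1.772)/1.082 = 0.529.

μ ≈ 0.529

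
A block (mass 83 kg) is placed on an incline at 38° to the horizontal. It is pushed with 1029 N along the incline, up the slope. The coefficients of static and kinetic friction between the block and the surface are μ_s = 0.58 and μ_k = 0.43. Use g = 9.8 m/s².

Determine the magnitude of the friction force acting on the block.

Normal force: N = m g cos θ = 83 × 9.8 × cos 38° = 641 N.
Parallel to the incline, ΣF = 0 gives f = m g sin θ − P = 500.8 − 1029 = -528.2 N (up-slope positive).
Maximum static friction available: μ_s N = 0.58 × 641 = 371.8 N.
|-528.2| exceeds 371.8 N, so the block slips up-slope; friction is kinetic, f = μ_k N = 0.43×641 = 276 N.

f ≈ 276 N (down the incline)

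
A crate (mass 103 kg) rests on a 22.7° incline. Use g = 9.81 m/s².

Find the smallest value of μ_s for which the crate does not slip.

μ_s,min ≈ 0.418

At the slip threshold m g sin θ = μ_s m g cos θ, so μ_s,min = tan θ.
μ_s,min = tan 22.7° = 0.418.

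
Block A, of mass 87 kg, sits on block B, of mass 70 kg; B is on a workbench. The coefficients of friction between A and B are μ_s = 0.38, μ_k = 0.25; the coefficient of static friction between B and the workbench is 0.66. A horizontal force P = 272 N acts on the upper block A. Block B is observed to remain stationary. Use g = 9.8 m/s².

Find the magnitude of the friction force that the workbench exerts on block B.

f ≈ 272 N

Normal force at the A–B interface: N₁ = m_A g = 852.6 N.
Maximum static friction on A from B: μ_s N₁ = 0.38×852.6 = 324 N.
Since P = 272 N ≤ 324 N, A does not slip on B; friction on A equals P = 272 N.
B experiences an equal 272 N forward from A (third law). B is in equilibrium, so the floor supplies f₂ = 272 N of static friction (limit μ_s(m_A+m_B)g = 1015 N, not exceeded).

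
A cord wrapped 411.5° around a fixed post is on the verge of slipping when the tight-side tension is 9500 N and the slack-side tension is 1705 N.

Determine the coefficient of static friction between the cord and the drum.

T₂/T₁ = e^{μβ} → μ = ln(T₂/T₁)/β.
β = 411.5° = 7.182 rad.
μ = ln(9500/1705)/7.182 = ln(5.572)/7.182 = 0.239.

μ ≈ 0.239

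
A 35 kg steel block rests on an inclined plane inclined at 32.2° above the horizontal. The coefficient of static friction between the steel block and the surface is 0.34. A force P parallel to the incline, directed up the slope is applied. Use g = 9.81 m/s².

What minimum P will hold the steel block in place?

The steel block tends to slide down (tan θ > μ_s), so at the point of impending slip friction acts up-slope at its limit: f = μ_s N.
P is parallel to the surface, so N = m g cos θ = 291 N.
Along the incline: P + μ_s N = m g sin θ, so P = 183 − 0.34×291 = 84.2 N.

P_min ≈ 84.2 N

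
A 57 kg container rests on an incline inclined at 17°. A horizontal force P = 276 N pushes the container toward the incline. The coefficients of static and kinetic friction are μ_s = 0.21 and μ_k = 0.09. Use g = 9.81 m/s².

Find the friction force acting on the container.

f ≈ 100 N (down the incline)

Resolve perpendicular to the incline: N = m g cos θ + P sin θ = 57×9.81×cos 17° + 276×sin 17° = 615.4 N.
Along the incline, the net driving force (taking up-slope positive) is P cos θ − m g sin θ = 263.9 − 163.5 = 100.5 N, so equilibrium requires friction f = -100.5 N (down-slope).
The limit of static friction is μ_s N = 129.2 N.
|f_req| = 100.5 ≤ 129.2 N → the container is in equilibrium; friction equals the required value.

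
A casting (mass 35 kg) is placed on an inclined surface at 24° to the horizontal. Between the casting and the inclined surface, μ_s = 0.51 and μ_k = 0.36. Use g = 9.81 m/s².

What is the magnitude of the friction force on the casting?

The normal reaction is N = m g cos θ = 313.7 N.
For equilibrium along the incline, friction must balance the weight component: f = m g sin θ = 139.7 N up the slope.
The static-friction ceiling is μ_s N = 0.51 × 313.7 = 160 N.
Since |139.7| ≤ 160 N, no slip — friction simply equals what equilibrium demands.

f ≈ 140 N (up the incline)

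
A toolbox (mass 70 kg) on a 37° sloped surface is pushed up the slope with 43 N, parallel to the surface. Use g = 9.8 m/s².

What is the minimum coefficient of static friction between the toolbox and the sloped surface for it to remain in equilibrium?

N = m g cos θ = 547.9 N.
Friction must make up the shortfall along the incline: f = m g sin θ − P = 412.8 − 43 = 369.8 N.
At the threshold f = μ_s N, so μ_s,min = 369.8/547.9 = 0.675.

μ_s,min ≈ 0.675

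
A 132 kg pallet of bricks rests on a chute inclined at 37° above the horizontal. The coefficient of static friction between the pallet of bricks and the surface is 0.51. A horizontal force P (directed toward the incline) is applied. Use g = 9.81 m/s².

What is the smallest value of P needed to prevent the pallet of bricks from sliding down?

The pallet of bricks tends to slide down (tan θ > μ_s), so at the point of impending slip friction acts up-slope at its limit: f = μ_s N.
Perpendicular to the incline: N = m g cos θ + P sin θ.
Along the incline: P cos θ + μ_s N = m g sin θ, i.e. P cos θ + μ_s (m g cos θ + P sin θ) = m g sin θ.
Solving, P (cos θ + μ_s sin θ) = m g (sin θ − μ_s cos θ), so P = 1290×0.1945/1.106 = 228 N.

P_min ≈ 228 N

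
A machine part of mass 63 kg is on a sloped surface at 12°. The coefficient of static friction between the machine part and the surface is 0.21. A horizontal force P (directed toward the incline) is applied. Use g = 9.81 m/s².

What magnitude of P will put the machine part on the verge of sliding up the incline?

P ≈ 273 N

At impending motion up the slope, friction acts down-slope at its limit: f = μ_s N.
Perpendicular to the incline: N = m g cos θ + P sin θ.
Along the incline: P cos θ = m g sin θ + μ_s N = m g sin θ + μ_s (m g cos θ + P sin θ).
Solving, P (cos θ − μ_s sin θ) = m g (sin θ + μ_s cos θ), so P = 63×9.81×(sin 12° + 0.21 cos 12°)/(cos 12° − 0.21 sin 12°) = 618×0.4133/0.9345 = 273 N.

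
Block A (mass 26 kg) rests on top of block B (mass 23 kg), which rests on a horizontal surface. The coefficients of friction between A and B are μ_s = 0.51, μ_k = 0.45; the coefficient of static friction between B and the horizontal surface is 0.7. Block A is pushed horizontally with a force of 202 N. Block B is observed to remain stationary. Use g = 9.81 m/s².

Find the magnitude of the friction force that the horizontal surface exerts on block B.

f ≈ 115 N

Between the blocks, N₁ = m_A g = 255.1 N.
Maximum static friction on A from B: μ_s N₁ = 0.51×255.1 = 130.1 N.
P = 202 N exceeds that limit, so A slips over B and the interface friction becomes kinetic: f₁ = μ_k N₁ = 0.45×255.1 = 115 N.
B experiences an equal 115 N forward from A (third law). B is in equilibrium, so the floor supplies f₂ = 115 N of static friction (limit μ_s(m_A+m_B)g = 336.5 N, not exceeded).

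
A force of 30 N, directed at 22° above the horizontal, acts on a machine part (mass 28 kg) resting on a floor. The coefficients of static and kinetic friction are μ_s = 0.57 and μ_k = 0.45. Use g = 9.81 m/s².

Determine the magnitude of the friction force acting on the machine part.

Vertical equilibrium gives N = m g − P sin α = 263.4 N.
For equilibrium, f = P cos α = 30×cos 22° = 27.82 N.
The static-friction limit is μ_s N = 150.2 N.
27.82 ≤ 150.2 N → static; friction equals the required 27.8 N.

f ≈ 27.8 N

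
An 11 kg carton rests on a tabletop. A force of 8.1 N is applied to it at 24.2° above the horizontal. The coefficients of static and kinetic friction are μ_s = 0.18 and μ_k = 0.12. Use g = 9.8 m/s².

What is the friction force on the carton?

f ≈ 7.39 N

Vertical equilibrium gives N = m g − P sin α = 104.5 N.
For equilibrium, f = P cos α = 8.1×cos 24.2° = 7.388 N.
The static-friction limit is μ_s N = 18.81 N.
Since 7.388 N does not exceed the limit, the carton stays at rest and f = 7.39 N.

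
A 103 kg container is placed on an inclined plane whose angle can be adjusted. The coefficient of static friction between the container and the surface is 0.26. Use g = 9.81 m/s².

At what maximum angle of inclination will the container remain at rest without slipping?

θ_max ≈ 14.6°

At the slip threshold, m g sin θ = μ_s · m g cos θ, so tan θ = μ_s.
θ_max = arctan(0.26) = 14.6°.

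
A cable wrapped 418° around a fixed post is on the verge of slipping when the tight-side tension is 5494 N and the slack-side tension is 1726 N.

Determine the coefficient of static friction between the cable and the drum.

μ ≈ 0.159

T₂/T₁ = e^{μβ} → μ = ln(T₂/T₁)/β.
β = 418° = 7.295 rad.
μ = ln(5494/1726)/7.295 = ln(3.183)/7.295 = 0.159.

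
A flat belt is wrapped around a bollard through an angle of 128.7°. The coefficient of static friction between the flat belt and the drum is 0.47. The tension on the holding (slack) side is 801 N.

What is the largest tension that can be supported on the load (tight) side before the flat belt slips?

T_max ≈ 2300 N

At impending slip the capstan equation gives T₂/T₁ = e^{μβ} with β in radians.
β = 128.7° × π/180 = 2.246 rad.
e^{μβ} = e^{0.47×2.246} = 2.874.
T₂ = T₁ · e^{μβ} = 801 × 2.874 = 2300 N.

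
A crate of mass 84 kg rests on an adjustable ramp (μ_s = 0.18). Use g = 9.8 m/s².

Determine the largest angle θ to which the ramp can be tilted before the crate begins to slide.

θ_max ≈ 10.2°

At the slip threshold, m g sin θ = μ_s · m g cos θ, so tan θ = μ_s.
θ_max = arctan(0.18) = 10.2°.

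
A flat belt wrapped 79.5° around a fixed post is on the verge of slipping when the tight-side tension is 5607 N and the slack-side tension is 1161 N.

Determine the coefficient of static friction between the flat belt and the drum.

T₂/T₁ = e^{μβ} → μ = ln(T₂/T₁)/β.
β = 79.5° = 1.388 rad.
μ = ln(5607/1161)/1.388 = ln(4.829)/1.388 = 1.13.

μ ≈ 1.13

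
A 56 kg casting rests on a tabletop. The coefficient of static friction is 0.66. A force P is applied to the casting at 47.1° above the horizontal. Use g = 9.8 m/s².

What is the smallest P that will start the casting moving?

N = m g − P sin α (the pull lifts the casting).
At impending slip, P cos α = μ_s N = μ_s (m g − P sin α).
Solving: P (cos α + μ_s sin α) = μ_s m g → P = 0.66×549/(cos 47.1° + 0.66 sin 47.1°) = 362/1.164 = 311 N.

P ≈ 311 N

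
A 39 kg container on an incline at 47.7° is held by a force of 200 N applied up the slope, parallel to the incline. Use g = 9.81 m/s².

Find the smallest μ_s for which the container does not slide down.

N = m g cos θ = 257.5 N.
Friction must make up the shortfall along the incline: f = m g sin θ − P = 283 − 200 = 82.98 N.
At the threshold f = μ_s N, so μ_s,min = 82.98/257.5 = 0.322.

μ_s,min ≈ 0.322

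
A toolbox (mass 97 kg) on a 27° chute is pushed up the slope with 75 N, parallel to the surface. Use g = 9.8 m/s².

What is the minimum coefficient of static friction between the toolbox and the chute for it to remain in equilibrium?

μ_s,min ≈ 0.421

N = m g cos θ = 847 N.
Friction must make up the shortfall along the incline: f = m g sin θ − P = 431.6 − 75 = 356.6 N.
At the threshold f = μ_s N, so μ_s,min = 356.6/847 = 0.421.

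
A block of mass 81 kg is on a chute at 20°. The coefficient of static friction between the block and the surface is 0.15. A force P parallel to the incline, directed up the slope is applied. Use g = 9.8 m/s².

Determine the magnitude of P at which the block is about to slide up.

P ≈ 383 N

At impending motion up the slope, friction acts down-slope at its limit: f = μ_s N.
P is parallel to the surface, so N = m g cos θ = 746 N.
Along the incline: P = m g sin θ + μ_s N = 271 + 0.15×746 = 383 N.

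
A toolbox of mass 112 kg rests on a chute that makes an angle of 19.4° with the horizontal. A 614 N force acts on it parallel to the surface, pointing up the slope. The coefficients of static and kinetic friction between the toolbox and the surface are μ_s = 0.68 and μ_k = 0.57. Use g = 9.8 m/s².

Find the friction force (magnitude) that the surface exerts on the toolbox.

Perpendicular to the surface, N = m g cos θ = 112·9.8·cos 19.4° = 1035 N.
For equilibrium along the incline the friction force must supply f = m g sin θ − P = 364.6 − 614 = -249.4 N (positive meaning up-slope).
Maximum static friction available: μ_s N = 0.68 × 1035 = 704 N.
Since |-249.4| ≤ 704 N, no slip — friction simply equals what equilibrium demands.

f ≈ 249 N (down the incline)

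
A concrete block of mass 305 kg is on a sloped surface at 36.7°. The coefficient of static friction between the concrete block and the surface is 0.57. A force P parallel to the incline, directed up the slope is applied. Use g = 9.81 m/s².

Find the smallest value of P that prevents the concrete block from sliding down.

P_min ≈ 421 N

The concrete block tends to slide down (tan θ > μ_s), so at the point of impending slip friction acts up-slope at its limit: f = μ_s N.
P is parallel to the surface, so N = m g cos θ = 2400 N.
Along the incline: P + μ_s N = m g sin θ, so P = 1790 − 0.57×2400 = 421 N.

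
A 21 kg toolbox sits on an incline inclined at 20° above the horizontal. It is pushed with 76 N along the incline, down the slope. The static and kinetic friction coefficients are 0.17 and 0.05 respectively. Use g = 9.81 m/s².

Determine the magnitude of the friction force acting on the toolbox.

Normal force: N = m g cos θ = 21 × 9.81 × cos 20° = 193.6 N.
For equilibrium along the incline the friction force must supply f = m g sin θ + P = 70.46 + 76 = 146.5 N (positive meaning up-slope).
Static friction can supply at most μ_s N = 32.91 N.
Since |146.5| > 32.91 N, static friction cannot hold it; the toolbox slides down the incline and kinetic friction applies: f = μ_k N = 0.05 × 193.6 = 9.68 N.

f ≈ 9.68 N (up the incline)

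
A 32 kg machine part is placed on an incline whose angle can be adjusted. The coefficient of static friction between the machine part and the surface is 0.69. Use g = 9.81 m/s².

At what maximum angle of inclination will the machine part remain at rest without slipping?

θ_max ≈ 34.6°

At the slip threshold, m g sin θ = μ_s · m g cos θ, so tan θ = μ_s.
θ_max = arctan(0.69) = 34.6°.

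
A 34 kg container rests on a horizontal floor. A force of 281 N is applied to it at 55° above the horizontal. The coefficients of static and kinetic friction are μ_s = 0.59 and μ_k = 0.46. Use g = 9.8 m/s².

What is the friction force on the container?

f ≈ 47.4 N

Vertical equilibrium gives N = m g − P sin α = 103 N.
The horizontal driving force is P cos α = 161.2 N, so equilibrium needs friction f = 161.2 N.
μ_s N = 0.59 × 103 = 60.78 N.
161.2 > 60.78 N → the container slides; f = μ_k N = 0.46×103 = 47.4 N.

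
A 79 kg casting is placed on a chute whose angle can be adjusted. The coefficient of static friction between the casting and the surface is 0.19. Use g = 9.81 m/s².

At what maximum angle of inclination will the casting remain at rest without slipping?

θ_max ≈ 10.8°

At the slip threshold, m g sin θ = μ_s · m g cos θ, so tan θ = μ_s.
θ_max = arctan(0.19) = 10.8°.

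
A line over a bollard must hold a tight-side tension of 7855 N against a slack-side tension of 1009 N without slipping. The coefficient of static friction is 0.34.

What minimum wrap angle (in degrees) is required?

T₂/T₁ = e^{μβ} → β = ln(T₂/T₁)/μ.
β = ln(7855/1009)/0.34 = 2.052/0.34 = 6.036 rad.
In degrees: β = 6.036 × 180/π = 346°.

β_min ≈ 346°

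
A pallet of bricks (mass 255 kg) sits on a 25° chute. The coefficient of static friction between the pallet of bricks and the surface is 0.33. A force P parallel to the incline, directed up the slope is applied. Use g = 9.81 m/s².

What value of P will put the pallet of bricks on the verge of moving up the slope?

At impending motion up the slope, friction acts down-slope at its limit: f = μ_s N.
P is parallel to the surface, so N = m g cos θ = 2270 N.
Along the incline: P = m g sin θ + μ_s N = 1060 + 0.33×2270 = 1810 N.

P ≈ 1810 N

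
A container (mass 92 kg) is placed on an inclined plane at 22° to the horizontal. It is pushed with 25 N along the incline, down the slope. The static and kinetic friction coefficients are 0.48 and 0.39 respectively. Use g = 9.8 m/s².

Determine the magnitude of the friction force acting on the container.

f ≈ 363 N (up the incline)

Normal force: N = m g cos θ = 92 × 9.8 × cos 22° = 835.9 N.
Parallel to the incline, ΣF = 0 gives f = m g sin θ + P = 337.7 + 25 = 362.7 N (up-slope positive).
Maximum static friction available: μ_s N = 0.48 × 835.9 = 401.3 N.
Since |362.7| ≤ 401.3 N, the container remains in static equilibrium and friction takes exactly the required value.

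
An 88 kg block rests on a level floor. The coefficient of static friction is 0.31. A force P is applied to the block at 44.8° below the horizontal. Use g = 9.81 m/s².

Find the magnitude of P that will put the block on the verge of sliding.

N = m g + P sin α (the push presses the block into the level floor).
At impending slip, P cos α = μ_s N = μ_s (m g + P sin α).
Solving: P (cos α − μ_s sin α) = μ_s m g → P = 0.31×863/(cos 44.8° − 0.31 sin 44.8°) = 268/0.4911 = 545 N.

P ≈ 545 N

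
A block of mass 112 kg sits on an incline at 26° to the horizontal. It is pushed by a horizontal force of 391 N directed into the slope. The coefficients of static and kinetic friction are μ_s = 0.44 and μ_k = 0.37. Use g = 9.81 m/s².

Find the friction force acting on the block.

The horizontal push has a component P sin θ into the surface, so N = m g cos θ + P sin θ = 987.5 + 171.4 = 1159 N.
Parallel to the incline: P cos θ − m g sin θ = 351.4 − 481.6 = -130.2 N; the friction needed to balance this is 130.2 N acting up the slope.
The limit of static friction is μ_s N = 509.9 N.
|f_req| = 130.2 ≤ 509.9 N → the block is in equilibrium; friction equals the required value.

f ≈ 130 N (up the incline)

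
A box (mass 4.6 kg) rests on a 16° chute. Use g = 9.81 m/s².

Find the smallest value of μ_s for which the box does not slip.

At the slip threshold m g sin θ = μ_s m g cos θ, so μ_s,min = tan θ.
μ_s,min = tan 16° = 0.287.

μ_s,min ≈ 0.287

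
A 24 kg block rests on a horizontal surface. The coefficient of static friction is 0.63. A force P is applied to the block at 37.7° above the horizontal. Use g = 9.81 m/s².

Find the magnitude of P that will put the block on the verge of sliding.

N = m g − P sin α (the pull lifts the block).
At impending slip, P cos α = μ_s N = μ_s (m g − P sin α).
Solving: P (cos α + μ_s sin α) = μ_s m g → P = 0.63×235/(cos 37.7° + 0.63 sin 37.7°) = 148/1.176 = 126 N.

P ≈ 126 N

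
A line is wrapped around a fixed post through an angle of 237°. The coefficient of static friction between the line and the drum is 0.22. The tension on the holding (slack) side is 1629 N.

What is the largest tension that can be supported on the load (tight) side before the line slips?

T_max ≈ 4050 N

At impending slip the capstan equation gives T₂/T₁ = e^{μβ} with β in radians.
β = 237° × π/180 = 4.136 rad.
e^{μβ} = e^{0.22×4.136} = 2.484.
T₂ = T₁ · e^{μβ} = 1629 × 2.484 = 4050 N.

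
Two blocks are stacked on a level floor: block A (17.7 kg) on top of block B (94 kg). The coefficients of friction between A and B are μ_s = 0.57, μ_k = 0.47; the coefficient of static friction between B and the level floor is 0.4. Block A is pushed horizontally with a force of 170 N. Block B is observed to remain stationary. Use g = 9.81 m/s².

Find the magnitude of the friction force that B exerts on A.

Normal force at the A–B interface: N₁ = m_A g = 173.6 N.
Maximum static friction on A from B: μ_s N₁ = 0.57×173.6 = 98.97 N.
P = 170 N exceeds that limit, so A slips over B and the interface friction becomes kinetic: f₁ = μ_k N₁ = 0.47×173.6 = 81.6 N.
B experiences an equal 81.6 N forward from A (third law). B is in equilibrium, so the floor supplies f₂ = 81.6 N of static friction (limit μ_s(m_A+m_B)g = 438.3 N, not exceeded).

f ≈ 81.6 N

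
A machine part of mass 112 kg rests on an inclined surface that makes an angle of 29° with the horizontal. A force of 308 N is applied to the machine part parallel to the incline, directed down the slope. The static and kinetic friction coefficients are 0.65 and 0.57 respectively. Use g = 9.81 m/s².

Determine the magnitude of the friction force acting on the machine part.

f ≈ 548 N (up the incline)

The normal reaction is N = m g cos θ = 961 N.
Parallel to the incline, ΣF = 0 gives f = m g sin θ + P = 532.7 + 308 = 840.7 N (up-slope positive).
Static friction can supply at most μ_s N = 624.6 N.
|840.7| exceeds 624.6 N, so the machine part slips down-slope; friction is kinetic, f = μ_k N = 0.57×961 = 548 N.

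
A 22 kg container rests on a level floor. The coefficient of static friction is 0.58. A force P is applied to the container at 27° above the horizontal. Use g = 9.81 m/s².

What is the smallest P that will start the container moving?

N = m g − P sin α (the pull lifts the container).
At impending slip, P cos α = μ_s N = μ_s (m g − P sin α).
Solving: P (cos α + μ_s sin α) = μ_s m g → P = 0.58×216/(cos 27° + 0.58 sin 27°) = 125/1.154 = 108 N.

P ≈ 108 N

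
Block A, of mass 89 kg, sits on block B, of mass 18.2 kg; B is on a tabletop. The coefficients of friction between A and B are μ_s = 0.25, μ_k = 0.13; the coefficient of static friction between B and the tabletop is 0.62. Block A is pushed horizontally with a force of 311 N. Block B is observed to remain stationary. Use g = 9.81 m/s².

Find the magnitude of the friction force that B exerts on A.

f ≈ 114 N

The normal force B exerts on A is simply A's weight, N₁ = 873.1 N.
So the A–B interface can sustain at most μ_s N₁ = 218.3 N of static friction.
P = 311 N exceeds that limit, so A slips over B and the interface friction becomes kinetic: f₁ = μ_k N₁ = 0.13×873.1 = 114 N.
By Newton's third law B feels 114 N forward from A. With B stationary, the floor's static friction on B balances it: f₂ = 114 N (well within μ_s(m_A+m_B)g = 652 N).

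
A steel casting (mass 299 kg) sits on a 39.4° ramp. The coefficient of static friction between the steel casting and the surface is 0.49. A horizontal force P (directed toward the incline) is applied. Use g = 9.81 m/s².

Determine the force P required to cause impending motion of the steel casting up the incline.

P ≈ 6440 N

At impending motion up the slope, friction acts down-slope at its limit: f = μ_s N.
Perpendicular to the incline: N = m g cos θ + P sin θ.
Along the incline: P cos θ = m g sin θ + μ_s N = m g sin θ + μ_s (m g cos θ + P sin θ).
Solving, P (cos θ − μ_s sin θ) = m g (sin θ + μ_s cos θ), so P = 299×9.81×(sin 39.4° + 0.49 cos 39.4°)/(cos 39.4° − 0.49 sin 39.4°) = 2930×1.013/0.4617 = 6440 N.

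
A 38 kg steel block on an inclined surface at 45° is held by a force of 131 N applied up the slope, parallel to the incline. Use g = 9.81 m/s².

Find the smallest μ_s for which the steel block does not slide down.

μ_s,min ≈ 0.503

N = m g cos θ = 263.6 N.
Friction must make up the shortfall along the incline: f = m g sin θ − P = 263.6 − 131 = 132.6 N.
At the threshold f = μ_s N, so μ_s,min = 132.6/263.6 = 0.503.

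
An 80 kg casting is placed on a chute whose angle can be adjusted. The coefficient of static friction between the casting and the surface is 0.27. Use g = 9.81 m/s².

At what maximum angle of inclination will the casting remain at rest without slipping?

At the slip threshold, m g sin θ = μ_s · m g cos θ, so tan θ = μ_s.
θ_max = arctan(0.27) = 15.1°.

θ_max ≈ 15.1°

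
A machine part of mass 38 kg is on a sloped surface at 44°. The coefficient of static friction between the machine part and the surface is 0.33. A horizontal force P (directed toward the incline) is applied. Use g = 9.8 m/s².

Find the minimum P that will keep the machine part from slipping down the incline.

P_min ≈ 180 N

The machine part tends to slide down (tan θ > μ_s), so at the point of impending slip friction acts up-slope at its limit: f = μ_s N.
Perpendicular to the incline: N = m g cos θ + P sin θ.
Along the incline: P cos θ + μ_s N = m g sin θ, i.e. P cos θ + μ_s (m g cos θ + P sin θ) = m g sin θ.
Solving, P (cos θ + μ_s sin θ) = m g (sin θ − μ_s cos θ), so P = 372×0.4573/0.9486 = 180 N.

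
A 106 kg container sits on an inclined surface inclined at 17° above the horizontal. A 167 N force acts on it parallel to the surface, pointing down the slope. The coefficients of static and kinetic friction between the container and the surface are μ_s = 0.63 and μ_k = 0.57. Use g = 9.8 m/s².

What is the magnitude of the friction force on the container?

f ≈ 471 N (up the incline)

The normal reaction is N = m g cos θ = 993.4 N.
The friction needed for equilibrium is m g sin θ + P = 303.7 + 167 = 470.7 N, measured positive up-slope.
Maximum static friction available: μ_s N = 0.63 × 993.4 = 625.8 N.
Since |470.7| ≤ 625.8 N, the container remains in static equilibrium and friction takes exactly the required value.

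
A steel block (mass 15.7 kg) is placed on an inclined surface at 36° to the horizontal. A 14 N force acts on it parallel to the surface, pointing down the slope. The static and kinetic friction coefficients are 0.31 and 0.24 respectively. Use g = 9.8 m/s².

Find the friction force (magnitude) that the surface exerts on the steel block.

Normal force: N = m g cos θ = 15.7 × 9.8 × cos 36° = 124.5 N.
The friction needed for equilibrium is m g sin θ + P = 90.44 + 14 = 104.4 N, measured positive up-slope.
Maximum static friction available: μ_s N = 0.31 × 124.5 = 38.59 N.
|104.4| exceeds 38.59 N, so the steel block slips down-slope; friction is kinetic, f = μ_k N = 0.24×124.5 = 29.9 N.

f ≈ 29.9 N (up the incline)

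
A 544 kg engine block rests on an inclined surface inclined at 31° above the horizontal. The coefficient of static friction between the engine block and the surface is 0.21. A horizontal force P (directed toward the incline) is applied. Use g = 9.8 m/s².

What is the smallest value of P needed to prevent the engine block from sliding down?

The engine block tends to slide down (tan θ > μ_s), so at the point of impending slip friction acts up-slope at its limit: f = μ_s N.
Perpendicular to the incline: N = m g cos θ + P sin θ.
Along the incline: P cos θ + μ_s N = m g sin θ, i.e. P cos θ + μ_s (m g cos θ + P sin θ) = m g sin θ.
Solving, P (cos θ + μ_s sin θ) = m g (sin θ − μ_s cos θ), so P = 5330×0.335/0.9653 = 1850 N.

P_min ≈ 1850 N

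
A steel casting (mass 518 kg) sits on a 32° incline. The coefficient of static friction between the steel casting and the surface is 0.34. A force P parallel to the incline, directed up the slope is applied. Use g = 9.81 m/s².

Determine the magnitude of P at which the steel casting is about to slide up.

At impending motion up the slope, friction acts down-slope at its limit: f = μ_s N.
P is parallel to the surface, so N = m g cos θ = 4310 N.
Along the incline: P = m g sin θ + μ_s N = 2690 + 0.34×4310 = 4160 N.

P ≈ 4160 N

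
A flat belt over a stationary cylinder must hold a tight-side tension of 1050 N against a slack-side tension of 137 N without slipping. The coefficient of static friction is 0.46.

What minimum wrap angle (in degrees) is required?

T₂/T₁ = e^{μβ} → β = ln(T₂/T₁)/μ.
β = ln(1050/137)/0.46 = 2.037/0.46 = 4.427 rad.
In degrees: β = 4.427 × 180/π = 254°.

β_min ≈ 254°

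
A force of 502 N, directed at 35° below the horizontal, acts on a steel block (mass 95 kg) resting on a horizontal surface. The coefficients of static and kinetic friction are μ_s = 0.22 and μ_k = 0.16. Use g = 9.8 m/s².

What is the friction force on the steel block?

f ≈ 195 N

The vertical component of P adds to the normal force: N = m g + P sin α = 931 + 287.9 = 1219 N.
For equilibrium, f = P cos α = 502×cos 35° = 411.2 N.
μ_s N = 0.22 × 1219 = 268.2 N.
The required friction exceeds μ_s N, so the steel block moves and f = μ_k N = 195 N.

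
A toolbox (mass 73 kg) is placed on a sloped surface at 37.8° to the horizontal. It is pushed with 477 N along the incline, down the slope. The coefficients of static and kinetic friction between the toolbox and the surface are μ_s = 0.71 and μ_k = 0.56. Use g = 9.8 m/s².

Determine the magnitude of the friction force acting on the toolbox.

f ≈ 317 N (up the incline)

The normal reaction is N = m g cos θ = 565.3 N.
For equilibrium along the incline the friction force must supply f = m g sin θ + P = 438.5 + 477 = 915.5 N (positive meaning up-slope).
The static-friction ceiling is μ_s N = 0.71 × 565.3 = 401.3 N.
|915.5| exceeds 401.3 N, so the toolbox slips down-slope; friction is kinetic, f = μ_k N = 0.56×565.3 = 317 N.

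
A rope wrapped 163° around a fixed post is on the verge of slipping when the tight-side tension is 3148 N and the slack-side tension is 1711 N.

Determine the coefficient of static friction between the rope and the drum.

μ ≈ 0.214

T₂/T₁ = e^{μβ} → μ = ln(T₂/T₁)/β.
β = 163° = 2.845 rad.
μ = ln(3148/1711)/2.845 = ln(1.84)/2.845 = 0.214.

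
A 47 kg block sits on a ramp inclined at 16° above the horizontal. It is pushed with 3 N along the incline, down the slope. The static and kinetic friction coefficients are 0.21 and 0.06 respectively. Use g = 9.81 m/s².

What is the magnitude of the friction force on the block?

f ≈ 26.6 N (up the incline)

Perpendicular to the surface, N = m g cos θ = 47·9.81·cos 16° = 443.2 N.
For equilibrium along the incline the friction force must supply f = m g sin θ + P = 127.1 + 3 = 130.1 N (positive meaning up-slope).
Static friction can supply at most μ_s N = 93.07 N.
|130.1| exceeds 93.07 N, so the block slips down-slope; friction is kinetic, f = μ_k N = 0.06×443.2 = 26.6 N.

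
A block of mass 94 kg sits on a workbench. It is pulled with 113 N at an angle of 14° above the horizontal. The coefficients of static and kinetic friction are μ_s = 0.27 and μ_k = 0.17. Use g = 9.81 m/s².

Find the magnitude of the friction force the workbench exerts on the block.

N = m g − P sin α = 922.1 − 113×sin 14° = 894.8 N.
The horizontal driving force is P cos α = 109.6 N, so equilibrium needs friction f = 109.6 N.
μ_s N = 0.27 × 894.8 = 241.6 N.
109.6 ≤ 241.6 N → static; friction equals the required 110 N.

f ≈ 110 N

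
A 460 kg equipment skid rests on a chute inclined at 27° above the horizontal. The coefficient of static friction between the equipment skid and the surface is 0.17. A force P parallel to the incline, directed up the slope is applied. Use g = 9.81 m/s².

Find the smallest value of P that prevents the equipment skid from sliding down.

P_min ≈ 1370 N

The equipment skid tends to slide down (tan θ > μ_s), so at the point of impending slip friction acts up-slope at its limit: f = μ_s N.
P is parallel to the surface, so N = m g cos θ = 4020 N.
Along the incline: P + μ_s N = m g sin θ, so P = 2050 − 0.17×4020 = 1370 N.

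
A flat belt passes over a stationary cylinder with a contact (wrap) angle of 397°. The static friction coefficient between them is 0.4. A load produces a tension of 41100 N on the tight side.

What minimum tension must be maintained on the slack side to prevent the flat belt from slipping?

Capstan equation at impending slip: T_tight/T_slack = e^{μβ}.
β = 397° = 6.929 rad; e^{μβ} = e^{0.4×6.929} = 15.98.
T_slack = T_tight / e^{μβ} = 41100 / 15.98 = 2570 N.

T_min ≈ 2570 N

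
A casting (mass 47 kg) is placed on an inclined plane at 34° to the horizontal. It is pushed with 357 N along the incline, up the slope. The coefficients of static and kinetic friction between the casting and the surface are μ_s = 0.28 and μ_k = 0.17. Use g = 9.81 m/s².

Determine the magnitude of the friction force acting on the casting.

The normal reaction is N = m g cos θ = 382.2 N.
Parallel to the incline, ΣF = 0 gives f = m g sin θ − P = 257.8 − 357 = -99.17 N (up-slope positive).
The static-friction ceiling is μ_s N = 0.28 × 382.2 = 107 N.
Since |-99.17| ≤ 107 N, static friction is sufficient; f equals the required value, not μ_s N.

f ≈ 99.2 N (down the incline)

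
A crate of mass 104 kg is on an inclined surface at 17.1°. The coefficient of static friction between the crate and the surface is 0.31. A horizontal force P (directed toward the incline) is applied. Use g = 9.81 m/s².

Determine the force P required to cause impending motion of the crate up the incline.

P ≈ 697 N

At impending motion up the slope, friction acts down-slope at its limit: f = μ_s N.
Perpendicular to the incline: N = m g cos θ + P sin θ.
Along the incline: P cos θ = m g sin θ + μ_s N = m g sin θ + μ_s (m g cos θ + P sin θ).
Solving, P (cos θ − μ_s sin θ) = m g (sin θ + μ_s cos θ), so P = 104×9.81×(sin 17.1° + 0.31 cos 17.1°)/(cos 17.1° − 0.31 sin 17.1°) = 1020×0.5903/0.8646 = 697 N.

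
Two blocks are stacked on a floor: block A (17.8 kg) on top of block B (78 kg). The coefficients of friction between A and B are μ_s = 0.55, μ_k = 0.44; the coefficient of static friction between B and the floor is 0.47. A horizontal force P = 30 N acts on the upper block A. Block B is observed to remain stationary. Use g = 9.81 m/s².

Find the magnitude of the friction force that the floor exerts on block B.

Between the blocks, N₁ = m_A g = 174.6 N.
So the A–B interface can sustain at most μ_s N₁ = 96.04 N of static friction.
Since P = 30 N ≤ 96.04 N, A does not slip on B; friction on A equals P = 30 N.
By Newton's third law B feels 30 N forward from A. With B stationary, the floor's static friction on B balances it: f₂ = 30 N (well within μ_s(m_A+m_B)g = 441.7 N).

f ≈ 30 N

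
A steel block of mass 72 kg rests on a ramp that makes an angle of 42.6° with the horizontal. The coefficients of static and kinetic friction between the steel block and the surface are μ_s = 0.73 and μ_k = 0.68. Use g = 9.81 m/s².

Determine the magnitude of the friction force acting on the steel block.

f ≈ 354 N (up the incline)

The normal reaction is N = m g cos θ = 519.9 N.
Along the slope the weight component is m g sin θ = 478.1 N; friction must supply exactly this, acting up-slope.
The static-friction ceiling is μ_s N = 0.73 × 519.9 = 379.5 N.
Since |478.1| > 379.5 N, static friction cannot hold it; the steel block slides down the incline and kinetic friction applies: f = μ_k N = 0.68 × 519.9 = 354 N.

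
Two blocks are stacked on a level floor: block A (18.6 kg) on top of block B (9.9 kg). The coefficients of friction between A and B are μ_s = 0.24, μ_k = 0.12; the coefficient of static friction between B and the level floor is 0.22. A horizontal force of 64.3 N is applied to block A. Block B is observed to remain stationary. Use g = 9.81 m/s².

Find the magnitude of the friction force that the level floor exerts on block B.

The normal force B exerts on A is simply A's weight, N₁ = 182.5 N.
So the A–B interface can sustain at most μ_s N₁ = 43.79 N of static friction.
P = 64.3 N exceeds that limit, so A slips over B and the interface friction becomes kinetic: f₁ = μ_k N₁ = 0.12×182.5 = 21.9 N.
B experiences an equal 21.9 N forward from A (third law). B is in equilibrium, so the floor supplies f₂ = 21.9 N of static friction (limit μ_s(m_A+m_B)g = 61.51 N, not exceeded).

f ≈ 21.9 N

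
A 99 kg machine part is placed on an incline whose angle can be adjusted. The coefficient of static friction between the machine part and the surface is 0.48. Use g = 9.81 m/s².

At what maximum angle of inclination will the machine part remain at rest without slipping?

At the slip threshold, m g sin θ = μ_s · m g cos θ, so tan θ = μ_s.
θ_max = arctan(0.48) = 25.6°.

θ_max ≈ 25.6°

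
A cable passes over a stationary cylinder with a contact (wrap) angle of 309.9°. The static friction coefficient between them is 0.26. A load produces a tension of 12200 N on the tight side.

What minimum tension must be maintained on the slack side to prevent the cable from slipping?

Capstan equation at impending slip: T_tight/T_slack = e^{μβ}.
β = 309.9° = 5.409 rad; e^{μβ} = e^{0.26×5.409} = 4.081.
T_slack = T_tight / e^{μβ} = 12200 / 4.081 = 2990 N.

T_min ≈ 2990 N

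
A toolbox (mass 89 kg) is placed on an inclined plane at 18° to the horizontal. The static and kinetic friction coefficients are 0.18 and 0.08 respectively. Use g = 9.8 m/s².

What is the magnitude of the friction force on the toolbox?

The normal reaction is N = m g cos θ = 829.5 N.
For equilibrium along the incline, friction must balance the weight component: f = m g sin θ = 269.5 N up the slope.
Maximum static friction available: μ_s N = 0.18 × 829.5 = 149.3 N.
|269.5| exceeds 149.3 N, so the toolbox slips down-slope; friction is kinetic, f = μ_k N = 0.08×829.5 = 66.4 N.

f ≈ 66.4 N (up the incline)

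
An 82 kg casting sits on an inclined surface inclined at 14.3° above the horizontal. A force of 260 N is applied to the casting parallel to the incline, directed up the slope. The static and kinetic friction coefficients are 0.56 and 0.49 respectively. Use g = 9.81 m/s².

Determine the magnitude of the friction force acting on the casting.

f ≈ 61.3 N (down the incline)

Perpendicular to the surface, N = m g cos θ = 82·9.81·cos 14.3° = 779.5 N.
The friction needed for equilibrium is m g sin θ − P = 198.7 − 260 = -61.31 N, measured positive up-slope.
Maximum static friction available: μ_s N = 0.56 × 779.5 = 436.5 N.
Since |-61.31| ≤ 436.5 N, the casting remains in static equilibrium and friction takes exactly the required value.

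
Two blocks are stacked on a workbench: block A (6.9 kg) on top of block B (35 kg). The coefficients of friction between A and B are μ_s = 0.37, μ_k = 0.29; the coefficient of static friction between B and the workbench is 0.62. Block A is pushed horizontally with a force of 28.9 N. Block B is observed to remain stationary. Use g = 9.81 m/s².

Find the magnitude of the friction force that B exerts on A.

The normal force B exerts on A is simply A's weight, N₁ = 67.69 N.
So the A–B interface can sustain at most μ_s N₁ = 25.04 N of static friction.
P = 28.9 N exceeds that limit, so A slips over B and the interface friction becomes kinetic: f₁ = μ_k N₁ = 0.29×67.69 = 19.6 N.
B experiences an equal 19.6 N forward from A (third law). B is in equilibrium, so the floor supplies f₂ = 19.6 N of static friction (limit μ_s(m_A+m_B)g = 254.8 N, not exceeded).

f ≈ 19.6 N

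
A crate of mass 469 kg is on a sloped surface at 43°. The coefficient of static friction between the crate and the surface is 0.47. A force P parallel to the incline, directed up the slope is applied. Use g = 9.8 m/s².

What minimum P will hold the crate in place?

The crate tends to slide down (tan θ > μ_s), so at the point of impending slip friction acts up-slope at its limit: f = μ_s N.
P is parallel to the surface, so N = m g cos θ = 3360 N.
Along the incline: P + μ_s N = m g sin θ, so P = 3130 − 0.47×3360 = 1550 N.

P_min ≈ 1550 N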